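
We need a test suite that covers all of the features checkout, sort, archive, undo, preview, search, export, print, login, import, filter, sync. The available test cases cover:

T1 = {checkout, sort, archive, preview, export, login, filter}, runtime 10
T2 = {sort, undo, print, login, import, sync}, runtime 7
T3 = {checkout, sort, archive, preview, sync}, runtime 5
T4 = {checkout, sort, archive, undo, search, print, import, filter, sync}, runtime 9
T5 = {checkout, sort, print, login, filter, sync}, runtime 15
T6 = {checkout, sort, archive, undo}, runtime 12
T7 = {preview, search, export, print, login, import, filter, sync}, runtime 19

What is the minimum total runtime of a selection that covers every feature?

19

T1, T4 cover every feature at runtime 10 + 9 = 19.
Any cover uses at least 2 test cases; among all covering selections none totals below 19.
Greedy by coverage-per-runtime would pick T3, T2, T4, T1 for 31 — worse than the optimum 19.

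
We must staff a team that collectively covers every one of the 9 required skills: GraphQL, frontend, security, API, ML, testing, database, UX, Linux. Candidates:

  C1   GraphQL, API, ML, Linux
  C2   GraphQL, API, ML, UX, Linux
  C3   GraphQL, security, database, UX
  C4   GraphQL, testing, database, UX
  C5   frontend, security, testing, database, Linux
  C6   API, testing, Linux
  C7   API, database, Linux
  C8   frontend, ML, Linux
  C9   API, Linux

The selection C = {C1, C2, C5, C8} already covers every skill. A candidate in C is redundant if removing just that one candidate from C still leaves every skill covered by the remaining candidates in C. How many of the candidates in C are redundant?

Drop C1: the rest still cover every skill — redundant.
Drop C2: UX uncovered — not redundant.
Drop C5: security, testing, database uncovered — not redundant.
Drop C8: the rest still cover every skill — redundant.
2 redundant: C1, C8.

2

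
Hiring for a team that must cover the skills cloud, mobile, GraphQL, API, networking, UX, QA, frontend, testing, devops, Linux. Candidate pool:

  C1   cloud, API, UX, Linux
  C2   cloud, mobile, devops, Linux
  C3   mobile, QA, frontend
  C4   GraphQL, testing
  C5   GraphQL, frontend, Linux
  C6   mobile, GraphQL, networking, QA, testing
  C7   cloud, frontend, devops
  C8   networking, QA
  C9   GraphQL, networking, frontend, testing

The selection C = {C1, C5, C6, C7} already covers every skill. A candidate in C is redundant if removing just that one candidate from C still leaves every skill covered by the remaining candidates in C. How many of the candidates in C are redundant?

1

Drop C1: API, UX uncovered — not redundant.
Drop C5: the rest still cover every skill — redundant.
Drop C6: mobile, networking, QA, testing uncovered — not redundant.
Drop C7: devops uncovered — not redundant.
1 redundant: C5.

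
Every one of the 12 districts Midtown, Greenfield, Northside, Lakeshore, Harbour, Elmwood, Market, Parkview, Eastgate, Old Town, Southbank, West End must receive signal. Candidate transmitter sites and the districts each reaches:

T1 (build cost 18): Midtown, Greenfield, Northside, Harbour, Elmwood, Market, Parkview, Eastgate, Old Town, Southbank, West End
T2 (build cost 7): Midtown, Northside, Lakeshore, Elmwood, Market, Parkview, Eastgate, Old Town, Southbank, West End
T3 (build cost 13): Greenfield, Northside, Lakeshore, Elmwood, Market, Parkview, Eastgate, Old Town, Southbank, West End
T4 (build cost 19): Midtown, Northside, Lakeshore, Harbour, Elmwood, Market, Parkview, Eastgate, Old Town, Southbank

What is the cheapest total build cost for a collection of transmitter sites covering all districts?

T1, T2 cover every district at build cost 18 + 7 = 25.
Any cover uses at least 2 transmitter sites; among all covering selections none totals below 25.

25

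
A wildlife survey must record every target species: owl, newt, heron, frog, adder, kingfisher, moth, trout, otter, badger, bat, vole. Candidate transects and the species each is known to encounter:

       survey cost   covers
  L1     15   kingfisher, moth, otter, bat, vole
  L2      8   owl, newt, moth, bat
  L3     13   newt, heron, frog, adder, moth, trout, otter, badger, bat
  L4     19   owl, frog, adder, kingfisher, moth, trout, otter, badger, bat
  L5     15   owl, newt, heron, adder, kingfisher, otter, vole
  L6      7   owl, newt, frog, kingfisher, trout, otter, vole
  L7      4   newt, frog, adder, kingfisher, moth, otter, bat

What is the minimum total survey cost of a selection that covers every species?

20

L3, L6 cover every species at survey cost 13 + 7 = 20.
Any cover uses at least 2 transects; among all covering selections none totals below 20.
Greedy by coverage-per-survey cost would pick L7, L6, L3 for 24 — worse than the optimum 20.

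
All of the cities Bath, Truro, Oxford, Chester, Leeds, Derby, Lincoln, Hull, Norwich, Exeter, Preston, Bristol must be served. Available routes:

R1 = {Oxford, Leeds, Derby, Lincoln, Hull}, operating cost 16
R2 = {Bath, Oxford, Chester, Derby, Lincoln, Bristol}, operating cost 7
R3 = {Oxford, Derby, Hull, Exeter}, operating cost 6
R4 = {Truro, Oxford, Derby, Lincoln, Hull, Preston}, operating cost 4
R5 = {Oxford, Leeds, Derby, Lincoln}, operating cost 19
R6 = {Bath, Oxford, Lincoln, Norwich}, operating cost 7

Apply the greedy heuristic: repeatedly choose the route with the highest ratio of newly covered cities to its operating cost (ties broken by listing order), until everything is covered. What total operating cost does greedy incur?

40

Pick 1: R4 adds 6 new (Truro, Oxford, Derby, Lincoln, Hull, Preston) at operating cost 4 (ratio 6/4).
Pick 2: R2 adds 3 new (Bath, Chester, Bristol) at operating cost 7 (ratio 3/7).
Pick 3: R3 adds 1 new (Exeter) at operating cost 6 (ratio 1/6).
Pick 4: R6 adds 1 new (Norwich) at operating cost 7 (ratio 1/7).
Pick 5: R1 adds 1 new (Leeds) at operating cost 16 (ratio 1/16).
Greedy total operating cost: 4 + 7 + 6 + 7 + 16 = 40.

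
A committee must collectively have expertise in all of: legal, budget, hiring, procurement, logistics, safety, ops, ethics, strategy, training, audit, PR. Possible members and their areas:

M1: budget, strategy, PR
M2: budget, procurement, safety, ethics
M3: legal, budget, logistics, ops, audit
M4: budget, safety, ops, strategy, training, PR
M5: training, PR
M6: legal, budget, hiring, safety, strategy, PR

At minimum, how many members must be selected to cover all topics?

M2, M3, M4, M6 together cover {legal, budget, hiring, procurement, logistics, safety, ops, ethics, strategy, training, audit, PR} — every topic.
No 3 of the 6 members cover everything (all 20 triples fall short), so 4 is minimum.

4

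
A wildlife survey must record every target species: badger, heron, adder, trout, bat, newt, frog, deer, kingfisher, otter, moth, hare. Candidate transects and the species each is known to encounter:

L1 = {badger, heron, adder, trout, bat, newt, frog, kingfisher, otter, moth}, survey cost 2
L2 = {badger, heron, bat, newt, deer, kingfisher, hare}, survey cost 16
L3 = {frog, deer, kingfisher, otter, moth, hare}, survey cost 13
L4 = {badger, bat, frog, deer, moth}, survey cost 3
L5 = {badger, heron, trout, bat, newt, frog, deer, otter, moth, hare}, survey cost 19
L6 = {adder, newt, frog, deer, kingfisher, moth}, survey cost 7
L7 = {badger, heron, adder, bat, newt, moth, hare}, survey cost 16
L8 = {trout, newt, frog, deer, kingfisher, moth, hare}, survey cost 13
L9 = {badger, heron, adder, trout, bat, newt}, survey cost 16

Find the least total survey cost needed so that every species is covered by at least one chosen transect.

L1, L3 cover every species at survey cost 2 + 13 = 15.
Any cover uses at least 2 transects; among all covering selections none totals below 15.
Greedy by coverage-per-survey cost would pick L1, L4, L3 for 18 — worse than the optimum 15.

15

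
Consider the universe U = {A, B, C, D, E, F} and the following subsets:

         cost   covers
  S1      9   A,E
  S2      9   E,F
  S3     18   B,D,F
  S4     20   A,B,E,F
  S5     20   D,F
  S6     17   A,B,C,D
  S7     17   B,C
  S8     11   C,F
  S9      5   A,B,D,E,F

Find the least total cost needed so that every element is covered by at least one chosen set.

S8, S9 cover every element at cost 11 + 5 = 16.
Any cover uses at least 2 sets; among all covering selections none totals below 16.

16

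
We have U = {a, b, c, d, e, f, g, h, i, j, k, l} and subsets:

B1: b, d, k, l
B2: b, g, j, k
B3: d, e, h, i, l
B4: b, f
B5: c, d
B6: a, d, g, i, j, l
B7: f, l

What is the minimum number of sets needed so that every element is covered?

B1, B3, B4, B5, B6 together cover {a, b, c, d, e, f, g, h, i, j, k, l} — every element.
No 4 of the 7 sets cover everything (all 35 size-4 selections fall short), so 5 is minimum.

5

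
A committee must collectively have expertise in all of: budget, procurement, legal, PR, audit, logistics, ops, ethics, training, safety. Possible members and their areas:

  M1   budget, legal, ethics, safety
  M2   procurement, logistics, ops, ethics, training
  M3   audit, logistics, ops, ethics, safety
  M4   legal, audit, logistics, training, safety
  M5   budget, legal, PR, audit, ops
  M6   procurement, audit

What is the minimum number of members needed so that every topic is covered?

M1, M2, M5 together cover {budget, procurement, legal, PR, audit, logistics, ops, ethics, training, safety} — every topic.
No 2 of the 6 members cover everything (all 15 pairs fall short), so 3 is minimum.

3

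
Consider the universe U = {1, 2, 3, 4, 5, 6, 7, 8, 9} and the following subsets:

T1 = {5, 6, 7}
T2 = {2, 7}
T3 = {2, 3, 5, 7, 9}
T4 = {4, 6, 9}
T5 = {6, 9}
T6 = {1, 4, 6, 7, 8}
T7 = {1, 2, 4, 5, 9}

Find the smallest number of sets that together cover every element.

2

T3, T6 together cover {1, 2, 3, 4, 5, 6, 7, 8, 9} — every element.
No single set contains all 9 elements, so 2 is optimal.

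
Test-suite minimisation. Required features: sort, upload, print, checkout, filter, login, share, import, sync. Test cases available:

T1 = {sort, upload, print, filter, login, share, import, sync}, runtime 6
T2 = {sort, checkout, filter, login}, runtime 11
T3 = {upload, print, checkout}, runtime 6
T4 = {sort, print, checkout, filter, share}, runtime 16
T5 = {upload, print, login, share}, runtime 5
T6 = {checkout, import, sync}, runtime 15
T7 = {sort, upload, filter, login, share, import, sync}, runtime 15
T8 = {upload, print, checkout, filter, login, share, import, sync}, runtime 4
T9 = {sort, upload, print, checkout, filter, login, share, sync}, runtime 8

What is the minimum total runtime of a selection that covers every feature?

10

T1, T8 cover every feature at runtime 6 + 4 = 10.
Any cover uses at least 2 test cases; among all covering selections none totals below 10.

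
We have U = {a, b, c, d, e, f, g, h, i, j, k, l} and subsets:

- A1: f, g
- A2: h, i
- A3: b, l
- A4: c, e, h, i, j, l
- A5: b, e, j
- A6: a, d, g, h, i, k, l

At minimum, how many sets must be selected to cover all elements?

4

A1, A3, A4, A6 together cover {a, b, c, d, e, f, g, h, i, j, k, l} — every element.
No 3 of the 6 sets cover everything (all 20 triples fall short), so 4 is minimum.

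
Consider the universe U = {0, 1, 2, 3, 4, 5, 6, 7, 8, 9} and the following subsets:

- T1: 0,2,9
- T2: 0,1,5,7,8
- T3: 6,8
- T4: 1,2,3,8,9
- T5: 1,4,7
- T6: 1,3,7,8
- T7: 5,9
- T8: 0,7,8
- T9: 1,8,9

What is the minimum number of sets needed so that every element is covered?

T2, T3, T4, T5 together cover {0, 1, 2, 3, 4, 5, 6, 7, 8, 9} — every element.
No 3 of the 9 sets cover everything (all 84 triples fall short), so 4 is minimum.

4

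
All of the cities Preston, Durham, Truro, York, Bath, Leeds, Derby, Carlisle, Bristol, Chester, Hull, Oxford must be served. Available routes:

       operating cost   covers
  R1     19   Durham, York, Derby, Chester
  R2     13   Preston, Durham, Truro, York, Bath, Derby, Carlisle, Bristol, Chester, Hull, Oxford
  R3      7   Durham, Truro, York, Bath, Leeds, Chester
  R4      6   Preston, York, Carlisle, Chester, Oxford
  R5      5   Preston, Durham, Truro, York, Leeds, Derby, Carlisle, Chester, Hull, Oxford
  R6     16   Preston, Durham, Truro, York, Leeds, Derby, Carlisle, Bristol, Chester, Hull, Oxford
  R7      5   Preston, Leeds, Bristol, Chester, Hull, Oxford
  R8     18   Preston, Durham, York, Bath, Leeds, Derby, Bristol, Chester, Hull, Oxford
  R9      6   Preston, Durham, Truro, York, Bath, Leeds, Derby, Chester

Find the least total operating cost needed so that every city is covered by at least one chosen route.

R5, R7, R9 cover every city at operating cost 5 + 5 + 6 = 16.
Any cover uses at least 2 routes; among all covering selections none totals below 16.

16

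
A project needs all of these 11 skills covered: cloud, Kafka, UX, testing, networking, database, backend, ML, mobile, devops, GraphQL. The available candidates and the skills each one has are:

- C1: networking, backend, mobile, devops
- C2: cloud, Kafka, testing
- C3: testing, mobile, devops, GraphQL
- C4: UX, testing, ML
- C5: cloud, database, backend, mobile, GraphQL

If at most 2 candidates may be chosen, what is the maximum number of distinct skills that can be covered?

8

Choosing C4, C5 covers {cloud, UX, testing, database, backend, ML, mobile, GraphQL} — 8 skills.
No choice of 2 candidates does better; here Kafka, networking, devops are left uncovered.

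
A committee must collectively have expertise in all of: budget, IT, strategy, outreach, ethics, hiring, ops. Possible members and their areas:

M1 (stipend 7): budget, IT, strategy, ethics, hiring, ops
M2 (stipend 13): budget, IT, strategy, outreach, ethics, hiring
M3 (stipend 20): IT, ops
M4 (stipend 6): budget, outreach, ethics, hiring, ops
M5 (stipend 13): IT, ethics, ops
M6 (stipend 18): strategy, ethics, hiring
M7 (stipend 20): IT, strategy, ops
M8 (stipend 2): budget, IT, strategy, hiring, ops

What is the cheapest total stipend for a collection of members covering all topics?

8

M4, M8 cover every topic at stipend 6 + 2 = 8.
Any cover uses at least 2 members; among all covering selections none totals below 8.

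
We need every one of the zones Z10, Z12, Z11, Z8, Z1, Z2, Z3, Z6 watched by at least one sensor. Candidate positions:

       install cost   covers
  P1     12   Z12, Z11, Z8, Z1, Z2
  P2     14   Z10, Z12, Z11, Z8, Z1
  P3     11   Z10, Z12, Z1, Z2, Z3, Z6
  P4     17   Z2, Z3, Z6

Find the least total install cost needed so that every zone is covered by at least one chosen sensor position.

23

P1, P3 cover every zone at install cost 12 + 11 = 23.
Any cover uses at least 2 sensor positions; among all covering selections none totals below 23.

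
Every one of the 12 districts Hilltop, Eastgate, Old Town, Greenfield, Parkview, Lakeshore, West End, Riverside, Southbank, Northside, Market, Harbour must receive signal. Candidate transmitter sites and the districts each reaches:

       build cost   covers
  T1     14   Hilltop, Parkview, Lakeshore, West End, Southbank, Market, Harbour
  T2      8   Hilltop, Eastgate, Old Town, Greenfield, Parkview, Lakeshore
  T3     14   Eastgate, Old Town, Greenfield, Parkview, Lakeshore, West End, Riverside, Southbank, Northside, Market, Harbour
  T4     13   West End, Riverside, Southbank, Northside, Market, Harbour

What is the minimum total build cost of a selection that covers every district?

21

T2, T4 cover every district at build cost 8 + 13 = 21.
Any cover uses at least 2 transmitter sites; among all covering selections none totals below 21.
Greedy by coverage-per-build cost would pick T3, T2 for 22 — worse than the optimum 21.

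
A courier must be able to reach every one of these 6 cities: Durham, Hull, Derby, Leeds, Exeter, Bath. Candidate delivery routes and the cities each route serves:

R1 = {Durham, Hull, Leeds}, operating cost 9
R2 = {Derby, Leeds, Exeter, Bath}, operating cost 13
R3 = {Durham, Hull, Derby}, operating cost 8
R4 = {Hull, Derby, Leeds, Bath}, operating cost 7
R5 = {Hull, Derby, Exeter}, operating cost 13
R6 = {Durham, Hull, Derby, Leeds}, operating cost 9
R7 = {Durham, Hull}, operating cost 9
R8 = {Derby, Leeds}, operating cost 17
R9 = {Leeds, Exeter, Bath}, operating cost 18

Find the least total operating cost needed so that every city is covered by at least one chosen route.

21

R2, R3 cover every city at operating cost 13 + 8 = 21.
Any cover uses at least 2 routes; among all covering selections none totals below 21.
Greedy by coverage-per-operating cost would pick R4, R3, R2 for 28 — worse than the optimum 21.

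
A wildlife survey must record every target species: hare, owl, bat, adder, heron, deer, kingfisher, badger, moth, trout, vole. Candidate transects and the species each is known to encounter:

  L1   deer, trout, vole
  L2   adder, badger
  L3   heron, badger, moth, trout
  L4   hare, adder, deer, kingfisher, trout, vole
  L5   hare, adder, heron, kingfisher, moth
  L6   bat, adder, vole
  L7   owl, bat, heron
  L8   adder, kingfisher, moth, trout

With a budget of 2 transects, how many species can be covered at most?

9

Choosing L3, L4 covers {hare, adder, heron, deer, kingfisher, badger, moth, trout, vole} — 9 species.
No choice of 2 transects does better; here owl, bat are left uncovered.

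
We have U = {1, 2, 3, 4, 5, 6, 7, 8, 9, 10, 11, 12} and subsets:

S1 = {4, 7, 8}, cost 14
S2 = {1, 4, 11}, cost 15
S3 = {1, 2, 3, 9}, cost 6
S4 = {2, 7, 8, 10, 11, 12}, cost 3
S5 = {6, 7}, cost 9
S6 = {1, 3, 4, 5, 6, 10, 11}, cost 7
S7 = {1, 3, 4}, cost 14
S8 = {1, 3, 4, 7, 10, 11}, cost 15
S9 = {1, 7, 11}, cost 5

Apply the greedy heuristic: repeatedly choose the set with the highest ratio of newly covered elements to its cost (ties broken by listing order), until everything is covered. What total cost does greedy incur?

Pick 1: S4 adds 6 new (2, 7, 8, 10, 11, 12) at cost 3 (ratio 6/3).
Pick 2: S6 adds 5 new (1, 3, 4, 5, 6) at cost 7 (ratio 5/7).
Pick 3: S3 adds 1 new (9) at cost 6 (ratio 1/6).
Greedy total cost: 3 + 7 + 6 = 16.

16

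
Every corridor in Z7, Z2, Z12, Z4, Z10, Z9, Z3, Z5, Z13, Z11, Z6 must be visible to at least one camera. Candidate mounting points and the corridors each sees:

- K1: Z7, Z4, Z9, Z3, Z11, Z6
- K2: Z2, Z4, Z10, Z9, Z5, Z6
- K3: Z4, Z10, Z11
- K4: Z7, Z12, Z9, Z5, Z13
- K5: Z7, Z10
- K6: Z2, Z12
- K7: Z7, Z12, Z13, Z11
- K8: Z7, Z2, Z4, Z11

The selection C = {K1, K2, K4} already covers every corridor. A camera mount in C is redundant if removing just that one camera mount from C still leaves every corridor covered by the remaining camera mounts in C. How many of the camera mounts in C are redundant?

Drop K1: Z3, Z11 uncovered — not redundant.
Drop K2: Z2, Z10 uncovered — not redundant.
Drop K4: Z12, Z13 uncovered — not redundant.
None of the camera mounts in C is redundant.

0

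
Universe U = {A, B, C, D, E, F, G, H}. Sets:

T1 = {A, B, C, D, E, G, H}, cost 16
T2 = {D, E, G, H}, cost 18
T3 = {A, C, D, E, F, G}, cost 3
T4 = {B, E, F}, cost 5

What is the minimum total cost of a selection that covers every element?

T1, T3 cover every element at cost 16 + 3 = 19.
Any cover uses at least 2 sets; among all covering selections none totals below 19.

19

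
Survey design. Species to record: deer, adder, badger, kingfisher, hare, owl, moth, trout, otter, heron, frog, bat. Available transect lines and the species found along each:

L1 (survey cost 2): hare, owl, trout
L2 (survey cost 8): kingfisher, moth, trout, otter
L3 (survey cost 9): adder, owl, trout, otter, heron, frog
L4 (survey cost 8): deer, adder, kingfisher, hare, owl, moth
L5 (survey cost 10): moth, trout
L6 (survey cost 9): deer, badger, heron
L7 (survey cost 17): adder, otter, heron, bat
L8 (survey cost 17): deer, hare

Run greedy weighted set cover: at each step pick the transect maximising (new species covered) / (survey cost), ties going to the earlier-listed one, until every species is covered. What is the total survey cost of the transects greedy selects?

45

Pick 1: L1 adds 3 new (hare, owl, trout) at survey cost 2 (ratio 3/2).
Pick 2: L4 adds 4 new (deer, adder, kingfisher, moth) at survey cost 8 (ratio 4/8).
Pick 3: L3 adds 3 new (otter, heron, frog) at survey cost 9 (ratio 3/9).
Pick 4: L6 adds 1 new (badger) at survey cost 9 (ratio 1/9).
Pick 5: L7 adds 1 new (bat) at survey cost 17 (ratio 1/17).
Greedy total survey cost: 2 + 8 + 9 + 9 + 17 = 45. (The true optimum is 43, so greedy overshoots here.)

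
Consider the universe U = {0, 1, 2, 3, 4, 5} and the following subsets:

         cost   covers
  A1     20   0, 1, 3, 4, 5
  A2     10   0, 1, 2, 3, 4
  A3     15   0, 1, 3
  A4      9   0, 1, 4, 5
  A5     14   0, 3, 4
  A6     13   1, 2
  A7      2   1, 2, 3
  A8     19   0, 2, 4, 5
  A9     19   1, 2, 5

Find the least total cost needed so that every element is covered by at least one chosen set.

A4, A7 cover every element at cost 9 + 2 = 11.
Any cover uses at least 2 sets; among all covering selections none totals below 11.

11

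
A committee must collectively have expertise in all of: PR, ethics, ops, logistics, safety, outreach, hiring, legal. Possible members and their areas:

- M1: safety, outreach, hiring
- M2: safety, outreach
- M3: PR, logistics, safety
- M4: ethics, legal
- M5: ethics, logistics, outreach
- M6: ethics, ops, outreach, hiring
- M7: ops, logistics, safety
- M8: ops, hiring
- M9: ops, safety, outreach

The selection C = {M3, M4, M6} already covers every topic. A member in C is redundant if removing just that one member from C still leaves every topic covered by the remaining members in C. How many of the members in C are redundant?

Drop M3: PR, logistics, safety uncovered — not redundant.
Drop M4: legal uncovered — not redundant.
Drop M6: ops, outreach, hiring uncovered — not redundant.
None of the members in C is redundant.

0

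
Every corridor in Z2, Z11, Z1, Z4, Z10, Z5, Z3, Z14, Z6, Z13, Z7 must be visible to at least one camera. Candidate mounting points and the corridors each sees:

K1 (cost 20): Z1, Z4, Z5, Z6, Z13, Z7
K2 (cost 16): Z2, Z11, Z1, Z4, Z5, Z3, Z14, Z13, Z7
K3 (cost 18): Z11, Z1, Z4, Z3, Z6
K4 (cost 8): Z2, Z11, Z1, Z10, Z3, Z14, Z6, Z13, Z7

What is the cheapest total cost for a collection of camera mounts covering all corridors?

K2, K4 cover every corridor at cost 16 + 8 = 24.
Any cover uses at least 2 camera mounts; among all covering selections none totals below 24.

24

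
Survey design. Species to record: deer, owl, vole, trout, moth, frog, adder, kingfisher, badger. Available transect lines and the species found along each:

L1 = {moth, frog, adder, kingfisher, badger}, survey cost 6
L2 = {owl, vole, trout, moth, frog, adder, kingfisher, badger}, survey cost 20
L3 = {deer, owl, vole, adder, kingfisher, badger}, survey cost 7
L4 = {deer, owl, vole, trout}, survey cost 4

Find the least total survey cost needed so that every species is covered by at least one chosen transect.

10

L1, L4 cover every species at survey cost 6 + 4 = 10.
Any cover uses at least 2 transects; among all covering selections none totals below 10.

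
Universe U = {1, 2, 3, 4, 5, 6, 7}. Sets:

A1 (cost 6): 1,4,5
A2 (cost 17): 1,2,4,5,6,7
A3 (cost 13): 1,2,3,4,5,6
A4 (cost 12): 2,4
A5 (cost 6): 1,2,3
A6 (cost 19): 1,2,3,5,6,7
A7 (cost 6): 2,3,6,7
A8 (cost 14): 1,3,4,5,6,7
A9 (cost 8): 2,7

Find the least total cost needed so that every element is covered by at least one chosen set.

12

A1, A7 cover every element at cost 6 + 6 = 12.
Any cover uses at least 2 sets; among all covering selections none totals below 12.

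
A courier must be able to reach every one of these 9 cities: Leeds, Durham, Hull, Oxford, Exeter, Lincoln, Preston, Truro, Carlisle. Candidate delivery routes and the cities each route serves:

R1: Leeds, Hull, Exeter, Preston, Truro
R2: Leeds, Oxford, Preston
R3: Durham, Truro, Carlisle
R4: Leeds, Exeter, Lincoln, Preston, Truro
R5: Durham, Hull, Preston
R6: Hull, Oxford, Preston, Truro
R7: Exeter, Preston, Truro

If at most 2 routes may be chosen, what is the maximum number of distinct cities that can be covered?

Choosing R1, R3 covers {Leeds, Durham, Hull, Exeter, Preston, Truro, Carlisle} — 7 cities.
No choice of 2 routes does better; here Oxford, Lincoln are left uncovered.

7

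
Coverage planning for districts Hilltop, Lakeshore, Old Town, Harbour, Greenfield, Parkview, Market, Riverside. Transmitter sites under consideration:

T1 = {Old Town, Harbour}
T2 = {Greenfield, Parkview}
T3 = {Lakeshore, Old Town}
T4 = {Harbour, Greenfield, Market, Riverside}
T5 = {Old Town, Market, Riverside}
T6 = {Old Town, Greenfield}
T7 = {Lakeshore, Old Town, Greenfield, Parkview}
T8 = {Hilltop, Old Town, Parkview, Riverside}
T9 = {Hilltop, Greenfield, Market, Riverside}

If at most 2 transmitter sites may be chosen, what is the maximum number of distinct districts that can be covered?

Choosing T4, T7 covers {Lakeshore, Old Town, Harbour, Greenfield, Parkview, Market, Riverside} — 7 districts.
No choice of 2 transmitter sites does better; here Hilltop is left uncovered.

7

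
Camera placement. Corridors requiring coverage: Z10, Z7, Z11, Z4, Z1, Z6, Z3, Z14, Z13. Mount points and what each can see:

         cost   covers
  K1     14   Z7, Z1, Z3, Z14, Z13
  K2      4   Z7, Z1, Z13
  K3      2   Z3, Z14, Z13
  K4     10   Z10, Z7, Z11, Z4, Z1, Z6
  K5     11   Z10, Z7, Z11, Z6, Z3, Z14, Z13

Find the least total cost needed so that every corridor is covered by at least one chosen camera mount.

12

K3, K4 cover every corridor at cost 2 + 10 = 12.
Any cover uses at least 2 camera mounts; among all covering selections none totals below 12.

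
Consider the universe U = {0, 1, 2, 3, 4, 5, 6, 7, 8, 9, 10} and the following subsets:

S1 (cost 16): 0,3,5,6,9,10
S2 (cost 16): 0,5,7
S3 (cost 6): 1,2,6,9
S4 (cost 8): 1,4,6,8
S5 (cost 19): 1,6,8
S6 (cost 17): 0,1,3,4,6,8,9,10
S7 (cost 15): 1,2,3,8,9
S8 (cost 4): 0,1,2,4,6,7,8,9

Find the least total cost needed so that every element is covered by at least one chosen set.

20

S1, S8 cover every element at cost 16 + 4 = 20.
Any cover uses at least 2 sets; among all covering selections none totals below 20.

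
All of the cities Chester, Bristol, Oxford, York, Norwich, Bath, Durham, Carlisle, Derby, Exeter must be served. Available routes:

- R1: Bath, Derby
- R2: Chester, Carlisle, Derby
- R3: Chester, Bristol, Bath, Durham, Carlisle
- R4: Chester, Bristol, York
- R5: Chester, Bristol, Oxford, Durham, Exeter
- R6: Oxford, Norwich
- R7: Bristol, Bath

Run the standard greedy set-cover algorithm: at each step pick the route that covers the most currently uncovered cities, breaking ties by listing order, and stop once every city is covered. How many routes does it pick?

Pick 1: R3 covers 5 new cities (Chester, Bristol, Bath, Durham, Carlisle).
Pick 2: R5 covers 2 new cities (Oxford, Exeter).
Pick 3: R1 covers 1 new cities (Derby).
Pick 4: R4 covers 1 new cities (York).
Pick 5: R6 covers 1 new cities (Norwich).
Greedy uses 5 routes.

5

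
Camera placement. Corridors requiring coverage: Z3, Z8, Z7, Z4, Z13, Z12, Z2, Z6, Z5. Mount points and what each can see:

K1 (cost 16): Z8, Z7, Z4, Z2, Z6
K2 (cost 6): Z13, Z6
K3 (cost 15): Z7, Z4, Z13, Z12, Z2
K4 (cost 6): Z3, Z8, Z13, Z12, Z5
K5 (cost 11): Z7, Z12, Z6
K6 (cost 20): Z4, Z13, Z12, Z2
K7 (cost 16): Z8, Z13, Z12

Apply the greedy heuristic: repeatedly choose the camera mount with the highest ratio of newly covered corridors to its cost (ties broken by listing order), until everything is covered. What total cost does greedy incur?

22

Pick 1: K4 adds 5 new (Z3, Z8, Z13, Z12, Z5) at cost 6 (ratio 5/6).
Pick 2: K1 adds 4 new (Z7, Z4, Z2, Z6) at cost 16 (ratio 4/16).
Greedy total cost: 6 + 16 = 22.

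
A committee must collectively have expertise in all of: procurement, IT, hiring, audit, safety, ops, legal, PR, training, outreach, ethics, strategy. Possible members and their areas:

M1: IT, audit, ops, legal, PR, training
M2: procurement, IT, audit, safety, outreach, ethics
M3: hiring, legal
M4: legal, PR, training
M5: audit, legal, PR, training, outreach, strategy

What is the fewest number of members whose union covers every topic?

4

M1, M2, M3, M5 together cover {procurement, IT, hiring, audit, safety, ops, legal, PR, training, outreach, ethics, strategy} — every topic.
No 3 of the 5 members cover everything (all 10 triples fall short), so 4 is minimum.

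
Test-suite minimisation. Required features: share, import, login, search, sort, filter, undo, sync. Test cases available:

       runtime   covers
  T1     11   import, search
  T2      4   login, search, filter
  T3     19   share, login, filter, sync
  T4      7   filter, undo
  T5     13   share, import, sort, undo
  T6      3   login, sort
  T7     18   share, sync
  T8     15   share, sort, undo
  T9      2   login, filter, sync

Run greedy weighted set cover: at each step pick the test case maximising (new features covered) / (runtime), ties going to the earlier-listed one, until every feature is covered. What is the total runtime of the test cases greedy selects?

22

Pick 1: T9 adds 3 new (login, filter, sync) at runtime 2 (ratio 3/2).
Pick 2: T6 adds 1 new (sort) at runtime 3 (ratio 1/3).
Pick 3: T2 adds 1 new (search) at runtime 4 (ratio 1/4).
Pick 4: T5 adds 3 new (share, import, undo) at runtime 13 (ratio 3/13).
Greedy total runtime: 2 + 3 + 4 + 13 = 22. (The true optimum is 19, so greedy overshoots here.)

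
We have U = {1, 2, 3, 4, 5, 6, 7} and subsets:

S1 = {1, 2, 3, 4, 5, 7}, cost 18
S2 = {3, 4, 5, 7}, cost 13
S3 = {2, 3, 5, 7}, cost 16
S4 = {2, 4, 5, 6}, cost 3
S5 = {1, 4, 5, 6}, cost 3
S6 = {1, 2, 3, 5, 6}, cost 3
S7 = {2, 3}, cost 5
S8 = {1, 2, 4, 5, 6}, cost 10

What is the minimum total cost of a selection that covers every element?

S2, S6 cover every element at cost 13 + 3 = 16.
Any cover uses at least 2 sets; among all covering selections none totals below 16.
Greedy by coverage-per-cost would pick S6, S4, S2 for 19 — worse than the optimum 16.

16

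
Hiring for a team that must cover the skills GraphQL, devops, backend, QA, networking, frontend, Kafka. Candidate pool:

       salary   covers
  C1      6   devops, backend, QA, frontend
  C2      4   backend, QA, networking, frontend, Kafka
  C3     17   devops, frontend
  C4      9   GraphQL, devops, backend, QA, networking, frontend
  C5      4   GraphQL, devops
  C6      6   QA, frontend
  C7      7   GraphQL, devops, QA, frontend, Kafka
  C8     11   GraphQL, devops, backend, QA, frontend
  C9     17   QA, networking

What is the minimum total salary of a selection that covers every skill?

8

C2, C5 cover every skill at salary 4 + 4 = 8.
Any cover uses at least 2 candidates; among all covering selections none totals below 8.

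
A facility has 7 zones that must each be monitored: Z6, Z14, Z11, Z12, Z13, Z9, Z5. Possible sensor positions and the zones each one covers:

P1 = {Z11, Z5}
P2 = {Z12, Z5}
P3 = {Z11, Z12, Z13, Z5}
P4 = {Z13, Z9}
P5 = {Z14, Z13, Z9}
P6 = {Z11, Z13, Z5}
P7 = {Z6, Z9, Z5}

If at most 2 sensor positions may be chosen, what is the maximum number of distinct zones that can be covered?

Choosing P3, P5 covers {Z14, Z11, Z12, Z13, Z9, Z5} — 6 zones.
No choice of 2 sensor positions does better; here Z6 is left uncovered.

6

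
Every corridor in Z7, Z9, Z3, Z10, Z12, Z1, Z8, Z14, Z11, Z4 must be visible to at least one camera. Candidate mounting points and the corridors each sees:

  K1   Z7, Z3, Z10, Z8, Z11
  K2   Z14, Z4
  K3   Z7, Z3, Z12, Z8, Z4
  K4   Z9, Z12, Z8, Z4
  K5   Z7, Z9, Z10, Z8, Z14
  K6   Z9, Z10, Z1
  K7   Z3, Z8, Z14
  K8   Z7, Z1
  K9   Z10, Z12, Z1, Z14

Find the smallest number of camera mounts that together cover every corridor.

K1, K4, K9 together cover {Z7, Z9, Z3, Z10, Z12, Z1, Z8, Z14, Z11, Z4} — every corridor.
No 2 of the 9 camera mounts cover everything (all 36 pairs fall short), so 3 is minimum.

3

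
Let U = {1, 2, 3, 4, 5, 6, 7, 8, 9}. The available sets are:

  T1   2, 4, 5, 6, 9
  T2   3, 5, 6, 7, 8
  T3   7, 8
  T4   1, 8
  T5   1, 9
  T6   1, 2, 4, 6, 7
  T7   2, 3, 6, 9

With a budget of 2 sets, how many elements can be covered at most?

8

Choosing T1, T2 covers {2, 3, 4, 5, 6, 7, 8, 9} — 8 elements.
No choice of 2 sets does better; here 1 is left uncovered.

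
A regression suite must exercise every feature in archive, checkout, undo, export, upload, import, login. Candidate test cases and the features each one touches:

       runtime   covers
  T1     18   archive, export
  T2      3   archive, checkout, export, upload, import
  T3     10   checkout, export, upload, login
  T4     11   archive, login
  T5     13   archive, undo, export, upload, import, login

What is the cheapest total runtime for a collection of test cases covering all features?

16

T2, T5 cover every feature at runtime 3 + 13 = 16.
Any cover uses at least 2 test cases; among all covering selections none totals below 16.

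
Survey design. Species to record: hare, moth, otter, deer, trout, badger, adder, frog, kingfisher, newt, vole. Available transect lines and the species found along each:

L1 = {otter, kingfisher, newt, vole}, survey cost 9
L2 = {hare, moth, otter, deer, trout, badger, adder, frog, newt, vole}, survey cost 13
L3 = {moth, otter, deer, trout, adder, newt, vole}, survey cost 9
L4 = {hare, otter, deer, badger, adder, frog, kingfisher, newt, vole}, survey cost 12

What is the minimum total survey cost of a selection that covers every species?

L3, L4 cover every species at survey cost 9 + 12 = 21.
Any cover uses at least 2 transects; among all covering selections none totals below 21.

21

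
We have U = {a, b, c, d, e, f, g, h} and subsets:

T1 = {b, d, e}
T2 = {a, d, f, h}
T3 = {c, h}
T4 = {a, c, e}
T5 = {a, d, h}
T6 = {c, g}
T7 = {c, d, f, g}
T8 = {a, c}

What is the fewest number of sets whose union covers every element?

T1, T2, T6 together cover {a, b, c, d, e, f, g, h} — every element.
No 2 of the 8 sets cover everything (all 28 pairs fall short), so 3 is minimum.

3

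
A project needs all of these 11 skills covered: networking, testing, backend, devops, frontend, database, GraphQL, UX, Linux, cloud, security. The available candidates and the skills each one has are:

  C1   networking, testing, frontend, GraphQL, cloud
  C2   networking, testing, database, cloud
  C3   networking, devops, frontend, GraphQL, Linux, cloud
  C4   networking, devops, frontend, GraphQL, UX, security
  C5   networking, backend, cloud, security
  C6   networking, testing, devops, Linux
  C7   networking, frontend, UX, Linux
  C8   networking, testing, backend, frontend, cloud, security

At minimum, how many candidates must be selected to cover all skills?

4

C2, C3, C4, C5 together cover {networking, testing, backend, devops, frontend, database, GraphQL, UX, Linux, cloud, security} — every skill.
No 3 of the 8 candidates cover everything (all 56 triples fall short), so 4 is minimum.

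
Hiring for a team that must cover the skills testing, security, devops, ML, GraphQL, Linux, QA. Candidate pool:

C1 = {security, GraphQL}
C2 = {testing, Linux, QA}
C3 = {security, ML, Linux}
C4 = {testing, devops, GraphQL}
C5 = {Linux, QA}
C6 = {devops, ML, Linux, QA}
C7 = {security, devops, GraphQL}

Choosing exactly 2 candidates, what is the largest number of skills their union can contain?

6

Choosing C1, C6 covers {security, devops, ML, GraphQL, Linux, QA} — 6 skills.
No choice of 2 candidates does better; here testing is left uncovered.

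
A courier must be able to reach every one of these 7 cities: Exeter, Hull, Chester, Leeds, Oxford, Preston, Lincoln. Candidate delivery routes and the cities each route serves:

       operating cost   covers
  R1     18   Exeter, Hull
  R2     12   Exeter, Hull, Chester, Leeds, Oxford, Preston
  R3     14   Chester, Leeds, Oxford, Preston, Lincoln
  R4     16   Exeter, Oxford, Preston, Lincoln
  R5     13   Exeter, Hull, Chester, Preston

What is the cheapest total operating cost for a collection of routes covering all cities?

26

R2, R3 cover every city at operating cost 12 + 14 = 26.
Any cover uses at least 2 routes; among all covering selections none totals below 26.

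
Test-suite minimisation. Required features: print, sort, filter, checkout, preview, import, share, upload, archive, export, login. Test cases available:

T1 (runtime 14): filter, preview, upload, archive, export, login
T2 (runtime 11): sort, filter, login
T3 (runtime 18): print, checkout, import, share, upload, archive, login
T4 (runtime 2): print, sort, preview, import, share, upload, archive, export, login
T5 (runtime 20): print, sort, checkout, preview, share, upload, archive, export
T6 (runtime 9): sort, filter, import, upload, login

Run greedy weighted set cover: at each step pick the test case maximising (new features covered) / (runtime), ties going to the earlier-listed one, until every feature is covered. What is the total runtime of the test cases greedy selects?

Pick 1: T4 adds 9 new (print, sort, preview, import, share, upload, archive, export, login) at runtime 2 (ratio 9/2).
Pick 2: T6 adds 1 new (filter) at runtime 9 (ratio 1/9).
Pick 3: T3 adds 1 new (checkout) at runtime 18 (ratio 1/18).
Greedy total runtime: 2 + 9 + 18 = 29.

29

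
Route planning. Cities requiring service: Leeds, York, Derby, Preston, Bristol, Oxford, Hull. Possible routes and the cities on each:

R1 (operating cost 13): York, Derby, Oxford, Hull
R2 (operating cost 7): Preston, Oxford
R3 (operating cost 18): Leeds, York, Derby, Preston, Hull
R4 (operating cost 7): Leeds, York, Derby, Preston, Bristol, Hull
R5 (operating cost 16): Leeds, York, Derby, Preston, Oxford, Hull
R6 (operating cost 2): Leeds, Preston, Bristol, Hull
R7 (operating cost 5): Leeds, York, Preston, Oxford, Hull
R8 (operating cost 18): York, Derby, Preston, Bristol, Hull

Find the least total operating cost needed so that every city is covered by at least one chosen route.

R4, R7 cover every city at operating cost 7 + 5 = 12.
Any cover uses at least 2 routes; among all covering selections none totals below 12.

12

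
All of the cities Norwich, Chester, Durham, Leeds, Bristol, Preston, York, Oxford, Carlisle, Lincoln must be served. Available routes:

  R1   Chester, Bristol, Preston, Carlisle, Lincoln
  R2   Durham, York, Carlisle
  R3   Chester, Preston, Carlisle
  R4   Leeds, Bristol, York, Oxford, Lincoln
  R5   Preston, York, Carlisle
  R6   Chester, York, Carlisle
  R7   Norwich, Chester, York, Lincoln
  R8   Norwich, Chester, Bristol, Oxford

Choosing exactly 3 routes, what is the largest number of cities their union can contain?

Choosing R1, R2, R4 covers {Chester, Durham, Leeds, Bristol, Preston, York, Oxford, Carlisle, Lincoln} — 9 cities.
No choice of 3 routes does better; here Norwich is left uncovered.

9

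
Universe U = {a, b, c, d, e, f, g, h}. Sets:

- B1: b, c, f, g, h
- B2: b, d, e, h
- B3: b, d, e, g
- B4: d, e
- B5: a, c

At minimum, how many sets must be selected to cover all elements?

B1, B2, B5 together cover {a, b, c, d, e, f, g, h} — every element.
No 2 of the 5 sets cover everything (all 10 pairs fall short), so 3 is minimum.

3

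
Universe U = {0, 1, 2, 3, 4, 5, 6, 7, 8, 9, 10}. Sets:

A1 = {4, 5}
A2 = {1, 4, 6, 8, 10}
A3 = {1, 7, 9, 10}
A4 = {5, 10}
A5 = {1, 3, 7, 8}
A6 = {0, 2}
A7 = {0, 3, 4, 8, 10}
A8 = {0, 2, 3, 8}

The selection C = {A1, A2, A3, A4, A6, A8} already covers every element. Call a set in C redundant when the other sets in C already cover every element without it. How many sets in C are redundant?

3

Drop A1: the rest still cover every element — redundant.
Drop A2: 6 uncovered — not redundant.
Drop A3: 7, 9 uncovered — not redundant.
Drop A4: the rest still cover every element — redundant.
Drop A6: the rest still cover every element — redundant.
Drop A8: 3 uncovered — not redundant.
3 redundant: A1, A4, A6.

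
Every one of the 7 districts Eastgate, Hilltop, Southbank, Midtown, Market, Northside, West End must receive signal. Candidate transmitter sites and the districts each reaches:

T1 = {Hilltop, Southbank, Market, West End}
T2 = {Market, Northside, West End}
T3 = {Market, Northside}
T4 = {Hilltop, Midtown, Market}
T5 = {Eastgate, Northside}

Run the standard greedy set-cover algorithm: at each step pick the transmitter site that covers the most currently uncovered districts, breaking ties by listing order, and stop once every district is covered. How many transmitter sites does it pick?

3

Pick 1: T1 covers 4 new districts (Hilltop, Southbank, Market, West End).
Pick 2: T5 covers 2 new districts (Eastgate, Northside).
Pick 3: T4 covers 1 new districts (Midtown).
Greedy uses 3 transmitter sites.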